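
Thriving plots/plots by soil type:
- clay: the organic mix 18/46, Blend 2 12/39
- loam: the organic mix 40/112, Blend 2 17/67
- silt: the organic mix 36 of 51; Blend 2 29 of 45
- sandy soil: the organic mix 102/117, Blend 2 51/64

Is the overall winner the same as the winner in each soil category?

Clay: the organic mix 18/46 = 39.1%, Blend 2 12/39 = 30.8% → the organic mix
Loam: the organic mix 40/112 = 35.7%, Blend 2 17/67 = 25.4% → the organic mix
Silt: the organic mix 36/51 = 70.6%, Blend 2 29/45 = 64.4% → the organic mix
Sandy soil: the organic mix 102/117 = 87.2%, Blend 2 51/64 = 79.7% → the organic mix
Overall: the organic mix 196/326 = 60.1%, Blend 2 109/215 = 50.7% → the organic mix
The organic mix wins overall and in every soil group — no reversal.

Yes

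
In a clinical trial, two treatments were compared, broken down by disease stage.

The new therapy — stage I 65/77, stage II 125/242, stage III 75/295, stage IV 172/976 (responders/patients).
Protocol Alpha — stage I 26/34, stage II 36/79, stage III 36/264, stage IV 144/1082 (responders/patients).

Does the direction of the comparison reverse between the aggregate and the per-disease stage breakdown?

Stage I: the new therapy 65/77 = 84.4%, Protocol Alpha 26/34 = 76.5% → the new therapy
Stage II: the new therapy 125/242 = 51.7%, Protocol Alpha 36/79 = 45.6% → the new therapy
Stage III: the new therapy 75/295 = 25.4%, Protocol Alpha 36/264 = 13.6% → the new therapy
Stage IV: the new therapy 172/976 = 17.6%, Protocol Alpha 144/1082 = 13.3% → the new therapy
Overall: the new therapy 437/1590 = 27.5%, Protocol Alpha 242/1459 = 16.6% → the new therapy
The new therapy wins overall and in every disease group — no reversal.

No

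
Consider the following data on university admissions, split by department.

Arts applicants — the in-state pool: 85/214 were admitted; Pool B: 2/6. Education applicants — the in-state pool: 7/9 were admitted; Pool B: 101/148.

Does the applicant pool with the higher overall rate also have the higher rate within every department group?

No

Arts: the in-state pool 85/214 = 39.7%, Pool B 2/6 = 33.3% → the in-state pool
Education: the in-state pool 7/9 = 77.8%, Pool B 101/148 = 68.2% → the in-state pool
Overall: the in-state pool 92/223 = 41.3%, Pool B 103/154 = 66.9% → Pool B
The in-state pool wins each department group but Pool B wins overall — the comparison reverses. The in-state pool's applicants skew toward Arts, which has a lower base rate.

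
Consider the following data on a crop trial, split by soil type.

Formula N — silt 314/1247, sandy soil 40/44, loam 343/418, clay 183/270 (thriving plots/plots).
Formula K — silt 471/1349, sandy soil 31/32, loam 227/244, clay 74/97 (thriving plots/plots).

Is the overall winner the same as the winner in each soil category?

Yes

Silt: Formula N 314/1247 = 25.2%, Formula K 471/1349 = 34.9% → Formula K
Sandy soil: Formula N 40/44 = 90.9%, Formula K 31/32 = 96.9% → Formula K
Loam: Formula N 343/418 = 82.1%, Formula K 227/244 = 93.0% → Formula K
Clay: Formula N 183/270 = 67.8%, Formula K 74/97 = 76.3% → Formula K
Overall: Formula N 880/1979 = 44.5%, Formula K 803/1722 = 46.6% → Formula K
Formula K wins overall and in every soil group — no reversal.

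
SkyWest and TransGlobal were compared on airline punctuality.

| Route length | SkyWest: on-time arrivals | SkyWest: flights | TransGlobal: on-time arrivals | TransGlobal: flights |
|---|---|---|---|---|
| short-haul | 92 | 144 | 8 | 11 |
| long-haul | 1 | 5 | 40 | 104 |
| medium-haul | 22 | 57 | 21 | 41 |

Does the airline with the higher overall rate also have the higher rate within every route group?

No

Short-haul: SkyWest 92/144 = 63.9%, TransGlobal 8/11 = 72.7% → TransGlobal
Long-haul: SkyWest 1/5 = 20.0%, TransGlobal 40/104 = 38.5% → TransGlobal
Medium-haul: SkyWest 22/57 = 38.6%, TransGlobal 21/41 = 51.2% → TransGlobal
Overall: SkyWest 115/206 = 55.8%, TransGlobal 69/156 = 44.2% → SkyWest
TransGlobal wins each route group but SkyWest wins overall — the comparison reverses. TransGlobal's flights skew toward long-haul, which has a lower base rate.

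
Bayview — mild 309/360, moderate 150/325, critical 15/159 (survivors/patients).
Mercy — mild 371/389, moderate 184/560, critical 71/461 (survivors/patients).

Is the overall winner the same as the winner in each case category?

Mild: Bayview 309/360 = 85.8%, Mercy 371/389 = 95.4% → Mercy
Moderate: Bayview 150/325 = 46.2%, Mercy 184/560 = 32.9% → Bayview
Critical: Bayview 15/159 = 9.4%, Mercy 71/461 = 15.4% → Mercy
Overall: Bayview 474/844 = 56.2%, Mercy 626/1410 = 44.4% → Bayview
Neither sweeps: Bayview wins 1 of 3 groups, Mercy wins 2. Bayview wins overall but not every group — no Simpson reversal.

No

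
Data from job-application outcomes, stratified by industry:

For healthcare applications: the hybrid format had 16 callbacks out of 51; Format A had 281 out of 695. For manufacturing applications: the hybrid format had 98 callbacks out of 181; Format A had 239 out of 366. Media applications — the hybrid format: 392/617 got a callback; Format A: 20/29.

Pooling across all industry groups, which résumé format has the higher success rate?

the hybrid format

Healthcare: the hybrid format 16/51 = 31.4%, Format A 281/695 = 40.4% → Format A
Manufacturing: the hybrid format 98/181 = 54.1%, Format A 239/366 = 65.3% → Format A
Media: the hybrid format 392/617 = 63.5%, Format A 20/29 = 69.0% → Format A
Overall: the hybrid format 506/849 = 59.6%, Format A 540/1090 = 49.5% → the hybrid format
(Format A wins every industry group but the hybrid format wins overall — Format A's applications skew toward the low-rate healthcare group.)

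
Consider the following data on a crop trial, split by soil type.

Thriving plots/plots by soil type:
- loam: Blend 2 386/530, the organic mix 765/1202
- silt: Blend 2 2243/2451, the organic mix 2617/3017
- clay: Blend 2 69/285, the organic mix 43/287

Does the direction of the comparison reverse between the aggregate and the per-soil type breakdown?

No

Loam: Blend 2 386/530 = 72.8%, the organic mix 765/1202 = 63.6% → Blend 2
Silt: Blend 2 2243/2451 = 91.5%, the organic mix 2617/3017 = 86.7% → Blend 2
Clay: Blend 2 69/285 = 24.2%, the organic mix 43/287 = 15.0% → Blend 2
Overall: Blend 2 2698/3266 = 82.6%, the organic mix 3425/4506 = 76.0% → Blend 2
Blend 2 wins overall and in every soil group — no reversal.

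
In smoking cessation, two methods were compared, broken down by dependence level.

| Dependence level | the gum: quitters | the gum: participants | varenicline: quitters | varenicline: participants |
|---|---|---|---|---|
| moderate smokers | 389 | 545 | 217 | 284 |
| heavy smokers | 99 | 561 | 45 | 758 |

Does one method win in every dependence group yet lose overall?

Moderate smokers: the gum 389/545 = 71.4%, varenicline 217/284 = 76.4% → varenicline
Heavy smokers: the gum 99/561 = 17.6%, varenicline 45/758 = 5.9% → the gum
Overall: the gum 488/1106 = 44.1%, varenicline 262/1042 = 25.1% → the gum
Neither sweeps: the gum wins 1 of 2 groups, varenicline wins 1. The gum wins overall but not every group — no Simpson reversal.

No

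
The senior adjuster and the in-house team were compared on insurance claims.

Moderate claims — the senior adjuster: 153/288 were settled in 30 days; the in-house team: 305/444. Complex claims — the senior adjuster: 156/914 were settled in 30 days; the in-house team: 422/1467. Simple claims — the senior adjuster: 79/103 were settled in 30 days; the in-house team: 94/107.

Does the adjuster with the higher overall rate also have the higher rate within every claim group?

Yes

Moderate: the senior adjuster 153/288 = 53.1%, the in-house team 305/444 = 68.7% → the in-house team
Complex: the senior adjuster 156/914 = 17.1%, the in-house team 422/1467 = 28.8% → the in-house team
Simple: the senior adjuster 79/103 = 76.7%, the in-house team 94/107 = 87.9% → the in-house team
Overall: the senior adjuster 388/1305 = 29.7%, the in-house team 821/2018 = 40.7% → the in-house team
The in-house team wins overall and in every claim group — no reversal.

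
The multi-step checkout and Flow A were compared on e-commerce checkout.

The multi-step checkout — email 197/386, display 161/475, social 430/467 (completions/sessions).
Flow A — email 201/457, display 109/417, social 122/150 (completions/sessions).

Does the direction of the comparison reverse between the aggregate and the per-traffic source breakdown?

Email: the multi-step checkout 197/386 = 51.0%, Flow A 201/457 = 44.0% → the multi-step checkout
Display: the multi-step checkout 161/475 = 33.9%, Flow A 109/417 = 26.1% → the multi-step checkout
Social: the multi-step checkout 430/467 = 92.1%, Flow A 122/150 = 81.3% → the multi-step checkout
Overall: the multi-step checkout 788/1328 = 59.3%, Flow A 432/1024 = 42.2% → the multi-step checkout
The multi-step checkout wins overall and in every traffic group — no reversal.

No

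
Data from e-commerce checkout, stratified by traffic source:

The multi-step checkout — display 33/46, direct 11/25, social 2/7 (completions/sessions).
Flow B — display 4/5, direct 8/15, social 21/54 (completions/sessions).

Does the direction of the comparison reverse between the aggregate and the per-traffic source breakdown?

Display: the multi-step checkout 33/46 = 71.7%, Flow B 4/5 = 80.0% → Flow B
Direct: the multi-step checkout 11/25 = 44.0%, Flow B 8/15 = 53.3% → Flow B
Social: the multi-step checkout 2/7 = 28.6%, Flow B 21/54 = 38.9% → Flow B
Overall: the multi-step checkout 46/78 = 59.0%, Flow B 33/74 = 44.6% → the multi-step checkout
Flow B wins each traffic group but the multi-step checkout wins overall — the comparison reverses. Flow B's sessions skew toward social, which has a lower base rate.

Yes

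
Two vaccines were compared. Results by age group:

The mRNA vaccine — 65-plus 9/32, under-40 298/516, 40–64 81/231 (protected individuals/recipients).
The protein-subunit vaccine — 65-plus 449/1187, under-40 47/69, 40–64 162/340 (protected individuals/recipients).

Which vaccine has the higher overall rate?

the mRNA vaccine

65-plus: the mRNA vaccine 9/32 = 28.1%, the protein-subunit vaccine 449/1187 = 37.8% → the protein-subunit vaccine
Under-40: the mRNA vaccine 298/516 = 57.8%, the protein-subunit vaccine 47/69 = 68.1% → the protein-subunit vaccine
40–64: the mRNA vaccine 81/231 = 35.1%, the protein-subunit vaccine 162/340 = 47.6% → the protein-subunit vaccine
Overall: the mRNA vaccine 388/779 = 49.8%, the protein-subunit vaccine 658/1596 = 41.2% → the mRNA vaccine
(The protein-subunit vaccine wins every age group but the mRNA vaccine wins overall — the protein-subunit vaccine's recipients skew toward the low-rate 65-plus group.)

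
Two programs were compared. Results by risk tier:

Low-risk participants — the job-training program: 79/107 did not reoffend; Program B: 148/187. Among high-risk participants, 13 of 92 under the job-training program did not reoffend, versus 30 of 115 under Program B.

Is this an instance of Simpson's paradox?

Low-risk: the job-training program 79/107 = 73.8%, Program B 148/187 = 79.1% → Program B
High-risk: the job-training program 13/92 = 14.1%, Program B 30/115 = 26.1% → Program B
Overall: the job-training program 92/199 = 46.2%, Program B 178/302 = 58.9% → Program B
Program B wins overall and in every risk group — no reversal.

No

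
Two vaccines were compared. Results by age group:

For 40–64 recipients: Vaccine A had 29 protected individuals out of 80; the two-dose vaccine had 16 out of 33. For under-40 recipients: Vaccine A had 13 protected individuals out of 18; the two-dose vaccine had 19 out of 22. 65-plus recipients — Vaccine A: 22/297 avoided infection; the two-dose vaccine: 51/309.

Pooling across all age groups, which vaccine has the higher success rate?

40–64: Vaccine A 29/80 = 36.2%, the two-dose vaccine 16/33 = 48.5% → the two-dose vaccine
Under-40: Vaccine A 13/18 = 72.2%, the two-dose vaccine 19/22 = 86.4% → the two-dose vaccine
65-plus: Vaccine A 22/297 = 7.4%, the two-dose vaccine 51/309 = 16.5% → the two-dose vaccine
Overall: Vaccine A 64/395 = 16.2%, the two-dose vaccine 86/364 = 23.6% → the two-dose vaccine

the two-dose vaccine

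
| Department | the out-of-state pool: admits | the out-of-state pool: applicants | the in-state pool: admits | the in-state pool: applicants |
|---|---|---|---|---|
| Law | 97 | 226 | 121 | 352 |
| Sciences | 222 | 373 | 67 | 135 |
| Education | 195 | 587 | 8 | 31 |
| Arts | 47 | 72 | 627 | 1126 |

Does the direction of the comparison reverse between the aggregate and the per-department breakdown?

Yes

Law: the out-of-state pool 97/226 = 42.9%, the in-state pool 121/352 = 34.4% → the out-of-state pool
Sciences: the out-of-state pool 222/373 = 59.5%, the in-state pool 67/135 = 49.6% → the out-of-state pool
Education: the out-of-state pool 195/587 = 33.2%, the in-state pool 8/31 = 25.8% → the out-of-state pool
Arts: the out-of-state pool 47/72 = 65.3%, the in-state pool 627/1126 = 55.7% → the out-of-state pool
Overall: the out-of-state pool 561/1258 = 44.6%, the in-state pool 823/1644 = 50.1% → the in-state pool
The out-of-state pool wins each department group but the in-state pool wins overall — the comparison reverses. The out-of-state pool's applicants skew toward Education, which has a lower base rate.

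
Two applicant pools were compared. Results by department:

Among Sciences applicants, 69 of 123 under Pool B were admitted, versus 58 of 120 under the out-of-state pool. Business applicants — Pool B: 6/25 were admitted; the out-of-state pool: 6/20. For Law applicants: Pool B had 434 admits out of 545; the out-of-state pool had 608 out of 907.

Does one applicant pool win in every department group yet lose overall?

Sciences: Pool B 69/123 = 56.1%, the out-of-state pool 58/120 = 48.3% → Pool B
Business: Pool B 6/25 = 24.0%, the out-of-state pool 6/20 = 30.0% → the out-of-state pool
Law: Pool B 434/545 = 79.6%, the out-of-state pool 608/907 = 67.0% → Pool B
Overall: Pool B 509/693 = 73.4%, the out-of-state pool 672/1047 = 64.2% → Pool B
Neither sweeps: Pool B wins 2 of 3 groups, the out-of-state pool wins 1. Pool B wins overall but not every group — no Simpson reversal.

No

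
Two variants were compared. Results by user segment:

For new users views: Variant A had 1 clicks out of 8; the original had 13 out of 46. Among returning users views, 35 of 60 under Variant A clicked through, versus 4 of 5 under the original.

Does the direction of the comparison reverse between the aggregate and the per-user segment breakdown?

New users: Variant A 1/8 = 12.5%, the original 13/46 = 28.3% → the original
Returning users: Variant A 35/60 = 58.3%, the original 4/5 = 80.0% → the original
Overall: Variant A 36/68 = 52.9%, the original 17/51 = 33.3% → Variant A
The original wins each user group but Variant A wins overall — the comparison reverses. The original's views skew toward new users, which has a lower base rate.

Yes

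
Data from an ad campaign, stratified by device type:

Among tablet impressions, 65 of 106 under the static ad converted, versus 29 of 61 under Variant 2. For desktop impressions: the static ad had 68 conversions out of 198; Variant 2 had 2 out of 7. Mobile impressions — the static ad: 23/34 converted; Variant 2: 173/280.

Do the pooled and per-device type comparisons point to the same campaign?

Tablet: the static ad 65/106 = 61.3%, Variant 2 29/61 = 47.5% → the static ad
Desktop: the static ad 68/198 = 34.3%, Variant 2 2/7 = 28.6% → the static ad
Mobile: the static ad 23/34 = 67.6%, Variant 2 173/280 = 61.8% → the static ad
Overall: the static ad 156/338 = 46.2%, Variant 2 204/348 = 58.6% → Variant 2
The static ad wins each device group but Variant 2 wins overall — the comparison reverses. The static ad's impressions skew toward desktop, which has a lower base rate.

No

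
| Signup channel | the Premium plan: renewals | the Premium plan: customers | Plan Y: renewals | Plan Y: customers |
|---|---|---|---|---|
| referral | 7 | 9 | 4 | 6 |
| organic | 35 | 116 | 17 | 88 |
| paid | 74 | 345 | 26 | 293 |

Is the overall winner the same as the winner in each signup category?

Yes

Referral: the Premium plan 7/9 = 77.8%, Plan Y 4/6 = 66.7% → the Premium plan
Organic: the Premium plan 35/116 = 30.2%, Plan Y 17/88 = 19.3% → the Premium plan
Paid: the Premium plan 74/345 = 21.4%, Plan Y 26/293 = 8.9% → the Premium plan
Overall: the Premium plan 116/470 = 24.7%, Plan Y 47/387 = 12.1% → the Premium plan
The Premium plan wins overall and in every signup group — no reversal.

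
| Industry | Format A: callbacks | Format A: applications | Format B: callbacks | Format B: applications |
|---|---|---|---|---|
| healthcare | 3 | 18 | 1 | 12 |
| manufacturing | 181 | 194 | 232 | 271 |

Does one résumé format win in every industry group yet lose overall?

No

Healthcare: Format A 3/18 = 16.7%, Format B 1/12 = 8.3% → Format A
Manufacturing: Format A 181/194 = 93.3%, Format B 232/271 = 85.6% → Format A
Overall: Format A 184/212 = 86.8%, Format B 233/283 = 82.3% → Format A
Format A wins overall and in every industry group — no reversal.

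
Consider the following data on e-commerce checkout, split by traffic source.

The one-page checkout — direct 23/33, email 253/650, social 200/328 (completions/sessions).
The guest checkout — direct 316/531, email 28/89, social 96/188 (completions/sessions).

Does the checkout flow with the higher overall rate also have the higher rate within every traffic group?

No

Direct: the one-page checkout 23/33 = 69.7%, the guest checkout 316/531 = 59.5% → the one-page checkout
Email: the one-page checkout 253/650 = 38.9%, the guest checkout 28/89 = 31.5% → the one-page checkout
Social: the one-page checkout 200/328 = 61.0%, the guest checkout 96/188 = 51.1% → the one-page checkout
Overall: the one-page checkout 476/1011 = 47.1%, the guest checkout 440/808 = 54.5% → the guest checkout
The one-page checkout wins each traffic group but the guest checkout wins overall — the comparison reverses. The one-page checkout's sessions skew toward email, which has a lower base rate.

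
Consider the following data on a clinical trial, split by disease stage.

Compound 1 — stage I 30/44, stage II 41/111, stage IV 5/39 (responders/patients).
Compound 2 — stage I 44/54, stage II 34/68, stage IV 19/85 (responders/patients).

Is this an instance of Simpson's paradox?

Stage I: Compound 1 30/44 = 68.2%, Compound 2 44/54 = 81.5% → Compound 2
Stage II: Compound 1 41/111 = 36.9%, Compound 2 34/68 = 50.0% → Compound 2
Stage IV: Compound 1 5/39 = 12.8%, Compound 2 19/85 = 22.4% → Compound 2
Overall: Compound 1 76/194 = 39.2%, Compound 2 97/207 = 46.9% → Compound 2
Compound 2 wins overall and in every disease group — no reversal.

No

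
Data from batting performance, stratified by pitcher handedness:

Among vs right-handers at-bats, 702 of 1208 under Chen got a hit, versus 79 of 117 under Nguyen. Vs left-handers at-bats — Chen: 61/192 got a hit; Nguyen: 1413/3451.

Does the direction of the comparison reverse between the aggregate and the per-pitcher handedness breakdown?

Vs right-handers: Chen 702/1208 = 58.1%, Nguyen 79/117 = 67.5% → Nguyen
Vs left-handers: Chen 61/192 = 31.8%, Nguyen 1413/3451 = 40.9% → Nguyen
Overall: Chen 763/1400 = 54.5%, Nguyen 1492/3568 = 41.8% → Chen
Nguyen wins each pitcher group but Chen wins overall — the comparison reverses. Nguyen's at-bats skew toward vs left-handers, which has a lower base rate.

Yes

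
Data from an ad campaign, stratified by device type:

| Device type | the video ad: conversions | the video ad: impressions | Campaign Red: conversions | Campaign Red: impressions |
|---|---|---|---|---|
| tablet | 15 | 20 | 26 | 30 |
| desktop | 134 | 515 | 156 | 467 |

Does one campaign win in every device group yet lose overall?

No

Tablet: the video ad 15/20 = 75.0%, Campaign Red 26/30 = 86.7% → Campaign Red
Desktop: the video ad 134/515 = 26.0%, Campaign Red 156/467 = 33.4% → Campaign Red
Overall: the video ad 149/535 = 27.9%, Campaign Red 182/497 = 36.6% → Campaign Red
Campaign Red wins overall and in every device group — no reversal.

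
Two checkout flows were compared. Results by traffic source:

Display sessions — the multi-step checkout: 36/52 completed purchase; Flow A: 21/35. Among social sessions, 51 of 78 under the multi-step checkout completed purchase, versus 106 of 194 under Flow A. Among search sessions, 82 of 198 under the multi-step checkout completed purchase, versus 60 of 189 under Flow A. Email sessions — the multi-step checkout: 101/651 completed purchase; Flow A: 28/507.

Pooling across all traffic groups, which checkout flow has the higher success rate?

Display: the multi-step checkout 36/52 = 69.2%, Flow A 21/35 = 60.0% → the multi-step checkout
Social: the multi-step checkout 51/78 = 65.4%, Flow A 106/194 = 54.6% → the multi-step checkout
Search: the multi-step checkout 82/198 = 41.4%, Flow A 60/189 = 31.7% → the multi-step checkout
Email: the multi-step checkout 101/651 = 15.5%, Flow A 28/507 = 5.5% → the multi-step checkout
Overall: the multi-step checkout 270/979 = 27.6%, Flow A 215/925 = 23.2% → the multi-step checkout

the multi-step checkout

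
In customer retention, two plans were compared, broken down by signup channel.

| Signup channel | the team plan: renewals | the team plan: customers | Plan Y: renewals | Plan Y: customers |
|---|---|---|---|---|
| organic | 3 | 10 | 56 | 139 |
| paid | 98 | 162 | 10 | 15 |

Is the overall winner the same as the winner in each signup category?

Organic: the team plan 3/10 = 30.0%, Plan Y 56/139 = 40.3% → Plan Y
Paid: the team plan 98/162 = 60.5%, Plan Y 10/15 = 66.7% → Plan Y
Overall: the team plan 101/172 = 58.7%, Plan Y 66/154 = 42.9% → the team plan
Plan Y wins each signup group but the team plan wins overall — the comparison reverses. Plan Y's customers skew toward organic, which has a lower base rate.

No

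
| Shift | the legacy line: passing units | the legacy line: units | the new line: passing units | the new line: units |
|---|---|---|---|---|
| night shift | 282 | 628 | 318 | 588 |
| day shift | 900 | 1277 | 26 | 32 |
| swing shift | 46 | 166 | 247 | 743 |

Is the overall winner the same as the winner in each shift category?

Night shift: the legacy line 282/628 = 44.9%, the new line 318/588 = 54.1% → the new line
Day shift: the legacy line 900/1277 = 70.5%, the new line 26/32 = 81.2% → the new line
Swing shift: the legacy line 46/166 = 27.7%, the new line 247/743 = 33.2% → the new line
Overall: the legacy line 1228/2071 = 59.3%, the new line 591/1363 = 43.4% → the legacy line
The new line wins each shift group but the legacy line wins overall — the comparison reverses. The new line's units skew toward swing shift, which has a lower base rate.

No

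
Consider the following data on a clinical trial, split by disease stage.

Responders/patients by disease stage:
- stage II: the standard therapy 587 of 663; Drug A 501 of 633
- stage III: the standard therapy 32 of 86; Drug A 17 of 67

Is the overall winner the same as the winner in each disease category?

Yes

Stage II: the standard therapy 587/663 = 88.5%, Drug A 501/633 = 79.1% → the standard therapy
Stage III: the standard therapy 32/86 = 37.2%, Drug A 17/67 = 25.4% → the standard therapy
Overall: the standard therapy 619/749 = 82.6%, Drug A 518/700 = 74.0% → the standard therapy
The standard therapy wins overall and in every disease group — no reversal.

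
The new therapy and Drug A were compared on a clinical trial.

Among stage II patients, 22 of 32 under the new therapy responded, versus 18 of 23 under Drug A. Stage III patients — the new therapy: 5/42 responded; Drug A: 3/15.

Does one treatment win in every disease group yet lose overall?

No

Stage II: the new therapy 22/32 = 68.8%, Drug A 18/23 = 78.3% → Drug A
Stage III: the new therapy 5/42 = 11.9%, Drug A 3/15 = 20.0% → Drug A
Overall: the new therapy 27/74 = 36.5%, Drug A 21/38 = 55.3% → Drug A
Drug A wins overall and in every disease group — no reversal.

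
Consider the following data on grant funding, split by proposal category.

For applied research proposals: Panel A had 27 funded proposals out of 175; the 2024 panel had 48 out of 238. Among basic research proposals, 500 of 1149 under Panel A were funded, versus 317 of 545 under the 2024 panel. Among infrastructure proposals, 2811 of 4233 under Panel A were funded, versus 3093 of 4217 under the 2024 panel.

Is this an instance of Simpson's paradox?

Applied research: Panel A 27/175 = 15.4%, the 2024 panel 48/238 = 20.2% → the 2024 panel
Basic research: Panel A 500/1149 = 43.5%, the 2024 panel 317/545 = 58.2% → the 2024 panel
Infrastructure: Panel A 2811/4233 = 66.4%, the 2024 panel 3093/4217 = 73.3% → the 2024 panel
Overall: Panel A 3338/5557 = 60.1%, the 2024 panel 3458/5000 = 69.2% → the 2024 panel
The 2024 panel wins overall and in every proposal group — no reversal.

No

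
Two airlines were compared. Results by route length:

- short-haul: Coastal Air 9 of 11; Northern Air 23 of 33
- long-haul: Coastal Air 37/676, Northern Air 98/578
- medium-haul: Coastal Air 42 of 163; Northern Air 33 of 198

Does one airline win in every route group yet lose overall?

No

Short-haul: Coastal Air 9/11 = 81.8%, Northern Air 23/33 = 69.7% → Coastal Air
Long-haul: Coastal Air 37/676 = 5.5%, Northern Air 98/578 = 17.0% → Northern Air
Medium-haul: Coastal Air 42/163 = 25.8%, Northern Air 33/198 = 16.7% → Coastal Air
Overall: Coastal Air 88/850 = 10.4%, Northern Air 154/809 = 19.0% → Northern Air
Neither sweeps: Coastal Air wins 2 of 3 groups, Northern Air wins 1. Northern Air wins overall but not every group — no Simpson reversal.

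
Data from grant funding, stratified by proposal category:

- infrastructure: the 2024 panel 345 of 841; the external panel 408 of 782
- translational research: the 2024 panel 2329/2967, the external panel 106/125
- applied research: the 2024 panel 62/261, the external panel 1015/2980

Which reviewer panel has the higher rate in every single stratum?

the external panel

Infrastructure: the 2024 panel 345/841 = 41.0%, the external panel 408/782 = 52.2% → the external panel
Translational research: the 2024 panel 2329/2967 = 78.5%, the external panel 106/125 = 84.8% → the external panel
Applied research: the 2024 panel 62/261 = 23.8%, the external panel 1015/2980 = 34.1% → the external panel
The external panel has the higher rate in all 3 groups.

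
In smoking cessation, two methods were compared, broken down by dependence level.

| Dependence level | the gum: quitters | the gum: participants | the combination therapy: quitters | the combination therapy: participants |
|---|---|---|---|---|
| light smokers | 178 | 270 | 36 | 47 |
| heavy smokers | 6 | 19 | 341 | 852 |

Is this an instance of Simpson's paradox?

Yes

Light smokers: the gum 178/270 = 65.9%, the combination therapy 36/47 = 76.6% → the combination therapy
Heavy smokers: the gum 6/19 = 31.6%, the combination therapy 341/852 = 40.0% → the combination therapy
Overall: the gum 184/289 = 63.7%, the combination therapy 377/899 = 41.9% → the gum
The combination therapy wins each dependence group but the gum wins overall — the comparison reverses. The combination therapy's participants skew toward heavy smokers, which has a lower base rate.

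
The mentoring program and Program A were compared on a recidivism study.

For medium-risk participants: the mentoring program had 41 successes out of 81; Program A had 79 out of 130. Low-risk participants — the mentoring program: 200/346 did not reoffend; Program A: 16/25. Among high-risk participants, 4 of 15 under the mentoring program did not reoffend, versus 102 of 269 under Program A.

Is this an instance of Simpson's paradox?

Yes

Medium-risk: the mentoring program 41/81 = 50.6%, Program A 79/130 = 60.8% → Program A
Low-risk: the mentoring program 200/346 = 57.8%, Program A 16/25 = 64.0% → Program A
High-risk: the mentoring program 4/15 = 26.7%, Program A 102/269 = 37.9% → Program A
Overall: the mentoring program 245/442 = 55.4%, Program A 197/424 = 46.5% → the mentoring program
Program A wins each risk group but the mentoring program wins overall — the comparison reverses. Program A's participants skew toward high-risk, which has a lower base rate.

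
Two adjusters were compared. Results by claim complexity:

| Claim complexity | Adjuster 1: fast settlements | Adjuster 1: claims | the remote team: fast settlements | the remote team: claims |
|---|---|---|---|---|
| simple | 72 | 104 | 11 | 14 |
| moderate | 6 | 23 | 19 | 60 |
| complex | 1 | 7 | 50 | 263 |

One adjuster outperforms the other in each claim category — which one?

the remote team

Simple: Adjuster 1 72/104 = 69.2%, the remote team 11/14 = 78.6% → the remote team
Moderate: Adjuster 1 6/23 = 26.1%, the remote team 19/60 = 31.7% → the remote team
Complex: Adjuster 1 1/7 = 14.3%, the remote team 50/263 = 19.0% → the remote team
The remote team has the higher rate in all 3 groups.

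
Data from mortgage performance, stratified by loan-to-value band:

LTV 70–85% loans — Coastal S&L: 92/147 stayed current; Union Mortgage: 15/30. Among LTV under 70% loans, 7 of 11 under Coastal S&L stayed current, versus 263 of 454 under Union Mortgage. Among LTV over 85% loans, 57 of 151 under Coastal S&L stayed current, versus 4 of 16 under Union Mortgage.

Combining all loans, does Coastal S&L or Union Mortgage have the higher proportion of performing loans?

LTV 70–85%: Coastal S&L 92/147 = 62.6%, Union Mortgage 15/30 = 50.0% → Coastal S&L
LTV under 70%: Coastal S&L 7/11 = 63.6%, Union Mortgage 263/454 = 57.9% → Coastal S&L
LTV over 85%: Coastal S&L 57/151 = 37.7%, Union Mortgage 4/16 = 25.0% → Coastal S&L
Overall: Coastal S&L 156/309 = 50.5%, Union Mortgage 282/500 = 56.4% → Union Mortgage
(Coastal S&L wins every loan-to-value group but Union Mortgage wins overall — Coastal S&L's loans skew toward the low-rate LTV over 85% group.)

Union Mortgage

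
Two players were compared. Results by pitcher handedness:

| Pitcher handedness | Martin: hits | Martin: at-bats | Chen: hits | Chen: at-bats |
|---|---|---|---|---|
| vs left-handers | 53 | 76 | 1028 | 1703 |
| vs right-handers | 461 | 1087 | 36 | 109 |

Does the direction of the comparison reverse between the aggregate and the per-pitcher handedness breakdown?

Yes

Vs left-handers: Martin 53/76 = 69.7%, Chen 1028/1703 = 60.4% → Martin
Vs right-handers: Martin 461/1087 = 42.4%, Chen 36/109 = 33.0% → Martin
Overall: Martin 514/1163 = 44.2%, Chen 1064/1812 = 58.7% → Chen
Martin wins each pitcher group but Chen wins overall — the comparison reverses. Martin's at-bats skew toward vs right-handers, which has a lower base rate.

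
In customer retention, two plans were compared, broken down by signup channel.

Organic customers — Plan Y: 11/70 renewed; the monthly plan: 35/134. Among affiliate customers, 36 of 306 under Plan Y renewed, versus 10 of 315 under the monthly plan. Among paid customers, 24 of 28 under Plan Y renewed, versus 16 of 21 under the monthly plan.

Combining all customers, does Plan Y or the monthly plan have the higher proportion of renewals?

Plan Y

Organic: Plan Y 11/70 = 15.7%, the monthly plan 35/134 = 26.1% → the monthly plan
Affiliate: Plan Y 36/306 = 11.8%, the monthly plan 10/315 = 3.2% → Plan Y
Paid: Plan Y 24/28 = 85.7%, the monthly plan 16/21 = 76.2% → Plan Y
Overall: Plan Y 71/404 = 17.6%, the monthly plan 61/470 = 13.0% → Plan Y
(Neither sweeps every signup group, but Plan Y has the higher pooled rate.)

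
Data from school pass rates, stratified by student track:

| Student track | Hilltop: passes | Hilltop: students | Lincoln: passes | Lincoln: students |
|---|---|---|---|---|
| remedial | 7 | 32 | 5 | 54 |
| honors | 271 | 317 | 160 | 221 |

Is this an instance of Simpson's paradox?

Remedial: Hilltop 7/32 = 21.9%, Lincoln 5/54 = 9.3% → Hilltop
Honors: Hilltop 271/317 = 85.5%, Lincoln 160/221 = 72.4% → Hilltop
Overall: Hilltop 278/349 = 79.7%, Lincoln 165/275 = 60.0% → Hilltop
Hilltop wins overall and in every student group — no reversal.

No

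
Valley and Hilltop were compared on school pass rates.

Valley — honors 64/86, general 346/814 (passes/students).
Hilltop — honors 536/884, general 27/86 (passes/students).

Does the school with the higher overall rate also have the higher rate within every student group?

No

Honors: Valley 64/86 = 74.4%, Hilltop 536/884 = 60.6% → Valley
General: Valley 346/814 = 42.5%, Hilltop 27/86 = 31.4% → Valley
Overall: Valley 410/900 = 45.6%, Hilltop 563/970 = 58.0% → Hilltop
Valley wins each student group but Hilltop wins overall — the comparison reverses. Valley's students skew toward general, which has a lower base rate.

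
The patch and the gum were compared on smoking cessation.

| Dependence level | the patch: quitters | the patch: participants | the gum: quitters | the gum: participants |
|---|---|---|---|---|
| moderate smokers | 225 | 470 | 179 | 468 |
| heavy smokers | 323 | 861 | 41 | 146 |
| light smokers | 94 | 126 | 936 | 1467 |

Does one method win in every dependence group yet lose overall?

Yes

Moderate smokers: the patch 225/470 = 47.9%, the gum 179/468 = 38.2% → the patch
Heavy smokers: the patch 323/861 = 37.5%, the gum 41/146 = 28.1% → the patch
Light smokers: the patch 94/126 = 74.6%, the gum 936/1467 = 63.8% → the patch
Overall: the patch 642/1457 = 44.1%, the gum 1156/2081 = 55.6% → the gum
The patch wins each dependence group but the gum wins overall — the comparison reverses. The patch's participants skew toward heavy smokers, which has a lower base rate.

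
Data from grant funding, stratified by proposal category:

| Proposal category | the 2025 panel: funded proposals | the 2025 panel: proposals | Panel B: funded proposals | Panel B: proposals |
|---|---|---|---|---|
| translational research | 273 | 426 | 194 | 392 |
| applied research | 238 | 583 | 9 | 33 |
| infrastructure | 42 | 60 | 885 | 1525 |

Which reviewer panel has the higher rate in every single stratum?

Translational research: the 2025 panel 273/426 = 64.1%, Panel B 194/392 = 49.5% → the 2025 panel
Applied research: the 2025 panel 238/583 = 40.8%, Panel B 9/33 = 27.3% → the 2025 panel
Infrastructure: the 2025 panel 42/60 = 70.0%, Panel B 885/1525 = 58.0% → the 2025 panel
The 2025 panel has the higher rate in all 3 groups.

the 2025 panel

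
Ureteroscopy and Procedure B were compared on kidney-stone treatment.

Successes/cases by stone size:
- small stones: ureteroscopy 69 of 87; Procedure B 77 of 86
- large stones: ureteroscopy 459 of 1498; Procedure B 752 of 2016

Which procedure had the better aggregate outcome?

Small stones: ureteroscopy 69/87 = 79.3%, Procedure B 77/86 = 89.5% → Procedure B
Large stones: ureteroscopy 459/1498 = 30.6%, Procedure B 752/2016 = 37.3% → Procedure B
Overall: ureteroscopy 528/1585 = 33.3%, Procedure B 829/2102 = 39.4% → Procedure B

Procedure B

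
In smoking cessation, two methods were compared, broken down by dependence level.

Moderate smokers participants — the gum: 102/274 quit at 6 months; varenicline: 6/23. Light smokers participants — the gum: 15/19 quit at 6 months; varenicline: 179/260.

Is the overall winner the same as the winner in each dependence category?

Moderate smokers: the gum 102/274 = 37.2%, varenicline 6/23 = 26.1% → the gum
Light smokers: the gum 15/19 = 78.9%, varenicline 179/260 = 68.8% → the gum
Overall: the gum 117/293 = 39.9%, varenicline 185/283 = 65.4% → varenicline
The gum wins each dependence group but varenicline wins overall — the comparison reverses. The gum's participants skew toward moderate smokers, which has a lower base rate.

No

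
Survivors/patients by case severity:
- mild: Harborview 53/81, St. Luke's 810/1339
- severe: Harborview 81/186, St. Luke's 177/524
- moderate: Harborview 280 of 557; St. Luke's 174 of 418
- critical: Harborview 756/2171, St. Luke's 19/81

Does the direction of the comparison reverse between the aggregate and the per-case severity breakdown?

Yes

Mild: Harborview 53/81 = 65.4%, St. Luke's 810/1339 = 60.5% → Harborview
Severe: Harborview 81/186 = 43.5%, St. Luke's 177/524 = 33.8% → Harborview
Moderate: Harborview 280/557 = 50.3%, St. Luke's 174/418 = 41.6% → Harborview
Critical: Harborview 756/2171 = 34.8%, St. Luke's 19/81 = 23.5% → Harborview
Overall: Harborview 1170/2995 = 39.1%, St. Luke's 1180/2362 = 50.0% → St. Luke's
Harborview wins each case group but St. Luke's wins overall — the comparison reverses. Harborview's patients skew toward critical, which has a lower base rate.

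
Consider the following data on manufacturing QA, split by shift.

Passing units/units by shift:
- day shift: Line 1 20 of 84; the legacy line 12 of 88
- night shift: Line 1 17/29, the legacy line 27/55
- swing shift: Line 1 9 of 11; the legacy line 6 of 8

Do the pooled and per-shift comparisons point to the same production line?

Day shift: Line 1 20/84 = 23.8%, the legacy line 12/88 = 13.6% → Line 1
Night shift: Line 1 17/29 = 58.6%, the legacy line 27/55 = 49.1% → Line 1
Swing shift: Line 1 9/11 = 81.8%, the legacy line 6/8 = 75.0% → Line 1
Overall: Line 1 46/124 = 37.1%, the legacy line 45/151 = 29.8% → Line 1
Line 1 wins overall and in every shift group — no reversal.

Yes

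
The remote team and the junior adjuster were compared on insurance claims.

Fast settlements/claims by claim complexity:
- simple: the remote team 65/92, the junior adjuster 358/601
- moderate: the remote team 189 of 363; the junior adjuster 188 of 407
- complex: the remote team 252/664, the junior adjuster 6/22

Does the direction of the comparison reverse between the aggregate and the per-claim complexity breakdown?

Yes

Simple: the remote team 65/92 = 70.7%, the junior adjuster 358/601 = 59.6% → the remote team
Moderate: the remote team 189/363 = 52.1%, the junior adjuster 188/407 = 46.2% → the remote team
Complex: the remote team 252/664 = 38.0%, the junior adjuster 6/22 = 27.3% → the remote team
Overall: the remote team 506/1119 = 45.2%, the junior adjuster 552/1030 = 53.6% → the junior adjuster
The remote team wins each claim group but the junior adjuster wins overall — the comparison reverses. The remote team's claims skew toward complex, which has a lower base rate.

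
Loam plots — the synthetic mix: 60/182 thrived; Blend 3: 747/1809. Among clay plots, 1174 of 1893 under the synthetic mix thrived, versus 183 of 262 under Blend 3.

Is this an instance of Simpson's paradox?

Loam: the synthetic mix 60/182 = 33.0%, Blend 3 747/1809 = 41.3% → Blend 3
Clay: the synthetic mix 1174/1893 = 62.0%, Blend 3 183/262 = 69.8% → Blend 3
Overall: the synthetic mix 1234/2075 = 59.5%, Blend 3 930/2071 = 44.9% → the synthetic mix
Blend 3 wins each soil group but the synthetic mix wins overall — the comparison reverses. Blend 3's plots skew toward loam, which has a lower base rate.

Yes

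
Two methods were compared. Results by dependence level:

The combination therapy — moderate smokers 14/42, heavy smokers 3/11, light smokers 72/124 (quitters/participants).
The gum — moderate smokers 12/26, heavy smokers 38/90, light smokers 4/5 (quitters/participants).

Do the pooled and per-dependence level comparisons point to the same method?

No

Moderate smokers: the combination therapy 14/42 = 33.3%, the gum 12/26 = 46.2% → the gum
Heavy smokers: the combination therapy 3/11 = 27.3%, the gum 38/90 = 42.2% → the gum
Light smokers: the combination therapy 72/124 = 58.1%, the gum 4/5 = 80.0% → the gum
Overall: the combination therapy 89/177 = 50.3%, the gum 54/121 = 44.6% → the combination therapy
The gum wins each dependence group but the combination therapy wins overall — the comparison reverses. The gum's participants skew toward heavy smokers, which has a lower base rate.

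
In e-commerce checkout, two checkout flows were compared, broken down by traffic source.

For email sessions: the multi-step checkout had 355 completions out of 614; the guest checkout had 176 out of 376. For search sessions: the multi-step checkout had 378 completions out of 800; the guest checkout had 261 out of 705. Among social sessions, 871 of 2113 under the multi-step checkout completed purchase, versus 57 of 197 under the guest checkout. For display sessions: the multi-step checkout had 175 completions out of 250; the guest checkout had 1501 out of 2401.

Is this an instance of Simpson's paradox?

Email: the multi-step checkout 355/614 = 57.8%, the guest checkout 176/376 = 46.8% → the multi-step checkout
Search: the multi-step checkout 378/800 = 47.2%, the guest checkout 261/705 = 37.0% → the multi-step checkout
Social: the multi-step checkout 871/2113 = 41.2%, the guest checkout 57/197 = 28.9% → the multi-step checkout
Display: the multi-step checkout 175/250 = 70.0%, the guest checkout 1501/2401 = 62.5% → the multi-step checkout
Overall: the multi-step checkout 1779/3777 = 47.1%, the guest checkout 1995/3679 = 54.2% → the guest checkout
The multi-step checkout wins each traffic group but the guest checkout wins overall — the comparison reverses. The multi-step checkout's sessions skew toward social, which has a lower base rate.

Yes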